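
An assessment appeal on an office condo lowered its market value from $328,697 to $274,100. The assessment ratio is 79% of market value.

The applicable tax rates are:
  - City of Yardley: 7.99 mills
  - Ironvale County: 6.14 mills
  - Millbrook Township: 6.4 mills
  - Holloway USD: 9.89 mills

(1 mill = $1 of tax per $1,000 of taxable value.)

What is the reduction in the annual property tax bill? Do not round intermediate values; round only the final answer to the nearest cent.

Old assessed value = $328,697 × 0.79 = $259,670.63
New assessed value = $274,100 × 0.79 = $216,539
Combined rate = 0.00799 + 0.00614 + 0.0064 + 0.00989 = 0.03042
Old tax = $259,670.63 × 0.03042 = $7,899.1805646
New tax = $216,539 × 0.03042 = $6,587.11638
Reduction = $7,899.1805646 − $6,587.11638 = $1,312.0641846

$1,312.06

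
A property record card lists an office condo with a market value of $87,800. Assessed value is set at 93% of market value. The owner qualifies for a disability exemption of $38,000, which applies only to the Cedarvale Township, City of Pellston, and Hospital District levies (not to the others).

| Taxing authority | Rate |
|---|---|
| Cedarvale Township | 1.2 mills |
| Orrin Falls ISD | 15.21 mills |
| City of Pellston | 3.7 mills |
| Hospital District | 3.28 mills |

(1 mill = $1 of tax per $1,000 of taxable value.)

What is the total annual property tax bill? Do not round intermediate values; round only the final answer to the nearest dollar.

Assessed value = $87,800 × 0.93 = $81,654
Cedarvale Township: ($81,654 − $38,000) × 0.0012 = $43,654 × 0.0012 = $52.3848
Orrin Falls ISD: $81,654 × 0.01521 = $1,241.95734
City of Pellston: ($81,654 − $38,000) × 0.0037 = $43,654 × 0.0037 = $161.5198
Hospital District: ($81,654 − $38,000) × 0.00328 = $43,654 × 0.00328 = $143.18512
Total = $1,599.04706

$1,599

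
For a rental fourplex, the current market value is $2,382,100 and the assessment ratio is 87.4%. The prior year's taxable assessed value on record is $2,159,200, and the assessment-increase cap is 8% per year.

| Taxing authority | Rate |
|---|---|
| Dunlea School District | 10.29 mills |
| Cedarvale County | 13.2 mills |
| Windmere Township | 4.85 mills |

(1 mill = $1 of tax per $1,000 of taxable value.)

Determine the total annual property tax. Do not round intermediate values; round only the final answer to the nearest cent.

Uncapped assessed value = $2,382,100 × 0.874 = $2,081,955.4
Cap limit = $2,159,200 × 1.08 = $2,331,936
Taxable assessed value = min($2,081,955.4, $2,331,936) = $2,081,955.4 (cap does not bind)
Dunlea School District: $2,081,955.4 × 0.01029 = $21,423.321066
Cedarvale County: $2,081,955.4 × 0.0132 = $27,481.81128
Windmere Township: $2,081,955.4 × 0.00485 = $10,097.48369
Total = $59,002.616036

$59,002.62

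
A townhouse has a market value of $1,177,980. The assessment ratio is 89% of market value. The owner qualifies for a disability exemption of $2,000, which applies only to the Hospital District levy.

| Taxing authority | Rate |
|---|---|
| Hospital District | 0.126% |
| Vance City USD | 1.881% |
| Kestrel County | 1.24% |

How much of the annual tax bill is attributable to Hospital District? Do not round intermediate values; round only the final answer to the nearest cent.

Assessed value = $1,177,980 × 0.89 = $1,048,402.2
Hospital District taxable value = $1,048,402.2 − $2,000 = $1,046,402.2
Hospital District levy = $1,046,402.2 × 0.00126 = $1,318.466772

$1,318.47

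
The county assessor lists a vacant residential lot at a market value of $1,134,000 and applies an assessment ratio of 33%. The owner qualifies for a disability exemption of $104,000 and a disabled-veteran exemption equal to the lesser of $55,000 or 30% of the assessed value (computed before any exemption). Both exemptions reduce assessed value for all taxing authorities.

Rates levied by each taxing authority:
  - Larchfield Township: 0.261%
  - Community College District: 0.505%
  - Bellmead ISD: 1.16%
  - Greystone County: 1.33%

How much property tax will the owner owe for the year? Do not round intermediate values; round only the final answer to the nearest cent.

$7,007.56

Assessed value = $1,134,000 × 0.33 = $374,220
Disabled-veteran exemption = min($55,000, 30% × $374,220) = min($55,000, $112,266) = $55,000 (dollar cap binds)
Taxable value = $374,220 − $104,000 − $55,000 = $215,220
Larchfield Township: $215,220 × 0.00261 = $561.7242
Community College District: $215,220 × 0.00505 = $1,086.861
Bellmead ISD: $215,220 × 0.0116 = $2,496.552
Greystone County: $215,220 × 0.0133 = $2,862.426
Total = $7,007.5632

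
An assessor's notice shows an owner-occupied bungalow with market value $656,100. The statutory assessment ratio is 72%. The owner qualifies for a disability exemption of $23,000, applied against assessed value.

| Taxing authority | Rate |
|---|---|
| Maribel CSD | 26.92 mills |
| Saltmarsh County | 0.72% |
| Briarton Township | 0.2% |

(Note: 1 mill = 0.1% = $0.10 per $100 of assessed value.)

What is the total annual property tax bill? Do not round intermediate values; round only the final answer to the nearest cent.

$16,232.04

Assessed value = $656,100 × 0.72 = $472,392
Taxable value = $472,392 − $23,000 = $449,392
Maribel CSD: $449,392 × 0.02692 = $12,097.63264
Saltmarsh County: $449,392 × 0.0072 = $3,235.6224
Briarton Township: $449,392 × 0.002 = $898.784
Total = $16,232.03904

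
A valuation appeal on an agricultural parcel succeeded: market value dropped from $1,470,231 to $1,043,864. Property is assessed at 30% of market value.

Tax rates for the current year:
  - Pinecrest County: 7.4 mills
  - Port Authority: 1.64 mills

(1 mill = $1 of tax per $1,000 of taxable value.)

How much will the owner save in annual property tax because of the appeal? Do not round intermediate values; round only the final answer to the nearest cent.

Old assessed value = $1,470,231 × 0.3 = $441,069.3
New assessed value = $1,043,864 × 0.3 = $313,159.2
Combined rate = 0.0074 + 0.00164 = 0.00904
Old tax = $441,069.3 × 0.00904 = $3,987.266472
New tax = $313,159.2 × 0.00904 = $2,830.959168
Reduction = $3,987.266472 − $2,830.959168 = $1,156.307304

$1,156.31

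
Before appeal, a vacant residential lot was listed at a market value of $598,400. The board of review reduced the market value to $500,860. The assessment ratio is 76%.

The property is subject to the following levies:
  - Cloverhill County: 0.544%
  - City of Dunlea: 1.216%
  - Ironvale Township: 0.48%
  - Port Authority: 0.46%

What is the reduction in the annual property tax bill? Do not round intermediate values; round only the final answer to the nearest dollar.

Old assessed value = $598,400 × 0.76 = $454,784
New assessed value = $500,860 × 0.76 = $380,653.6
Combined rate = 0.00544 + 0.01216 + 0.0048 + 0.0046 = 0.027
Old tax = $454,784 × 0.027 = $12,279.168
New tax = $380,653.6 × 0.027 = $10,277.6472
Reduction = $12,279.168 − $10,277.6472 = $2,001.5208

$2,002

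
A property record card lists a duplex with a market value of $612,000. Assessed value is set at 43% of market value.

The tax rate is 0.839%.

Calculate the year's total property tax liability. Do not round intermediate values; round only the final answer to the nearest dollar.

Assessed value = $612,000 × 0.43 = $263,160
Tax = $263,160 × 0.00839 = $2,207.9124

$2,208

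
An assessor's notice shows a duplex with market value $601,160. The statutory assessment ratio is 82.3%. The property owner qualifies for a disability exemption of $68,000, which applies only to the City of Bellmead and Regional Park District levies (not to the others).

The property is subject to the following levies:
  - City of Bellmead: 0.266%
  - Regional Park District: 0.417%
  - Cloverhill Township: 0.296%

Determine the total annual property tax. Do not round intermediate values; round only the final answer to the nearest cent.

Assessed value = $601,160 × 0.823 = $494,754.68
City of Bellmead: ($494,754.68 − $68,000) × 0.00266 = $426,754.68 × 0.00266 = $1,135.1674488
Regional Park District: ($494,754.68 − $68,000) × 0.00417 = $426,754.68 × 0.00417 = $1,779.5670156
Cloverhill Township: $494,754.68 × 0.00296 = $1,464.4738528
Total = $4,379.2083172

$4,379.21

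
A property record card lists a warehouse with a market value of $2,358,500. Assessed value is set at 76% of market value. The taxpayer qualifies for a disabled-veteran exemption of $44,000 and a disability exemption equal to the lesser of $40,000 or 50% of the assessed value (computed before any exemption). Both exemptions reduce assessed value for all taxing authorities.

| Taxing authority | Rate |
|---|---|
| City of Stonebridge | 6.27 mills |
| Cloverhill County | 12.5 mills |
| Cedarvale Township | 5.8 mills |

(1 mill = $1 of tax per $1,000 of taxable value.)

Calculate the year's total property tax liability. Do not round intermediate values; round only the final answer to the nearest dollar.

Assessed value = $2,358,500 × 0.76 = $1,792,460
Disability exemption = min($40,000, 50% × $1,792,460) = min($40,000, $896,230) = $40,000 (dollar cap binds)
Taxable value = $1,792,460 − $44,000 − $40,000 = $1,708,460
City of Stonebridge: $1,708,460 × 0.00627 = $10,712.0442
Cloverhill County: $1,708,460 × 0.0125 = $21,355.75
Cedarvale Township: $1,708,460 × 0.0058 = $9,909.068
Total = $41,976.8622

$41,977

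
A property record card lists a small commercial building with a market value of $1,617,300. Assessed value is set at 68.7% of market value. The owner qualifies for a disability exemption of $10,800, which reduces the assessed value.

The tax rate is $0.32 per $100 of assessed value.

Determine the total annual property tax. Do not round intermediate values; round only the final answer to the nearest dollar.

$3,521

Assessed value = $1,617,300 × 0.687 = $1,111,085.1
Taxable value = $1,111,085.1 − $10,800 = $1,100,285.1
Tax = $1,100,285.1 × 0.0032 = $3,520.91232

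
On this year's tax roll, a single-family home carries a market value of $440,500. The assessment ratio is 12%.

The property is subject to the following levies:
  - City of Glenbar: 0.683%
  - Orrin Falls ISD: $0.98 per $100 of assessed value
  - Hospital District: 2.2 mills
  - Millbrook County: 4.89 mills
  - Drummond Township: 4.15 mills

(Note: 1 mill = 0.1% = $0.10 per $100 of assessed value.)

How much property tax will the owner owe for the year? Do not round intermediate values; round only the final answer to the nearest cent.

Assessed value = $440,500 × 0.12 = $52,860
City of Glenbar: $52,860 × 0.00683 = $361.0338
Orrin Falls ISD: $52,860 × 0.0098 = $518.028
Hospital District: $52,860 × 0.0022 = $116.292
Millbrook County: $52,860 × 0.00489 = $258.4854
Drummond Township: $52,860 × 0.00415 = $219.369
Total = $1,473.2082

$1,473.21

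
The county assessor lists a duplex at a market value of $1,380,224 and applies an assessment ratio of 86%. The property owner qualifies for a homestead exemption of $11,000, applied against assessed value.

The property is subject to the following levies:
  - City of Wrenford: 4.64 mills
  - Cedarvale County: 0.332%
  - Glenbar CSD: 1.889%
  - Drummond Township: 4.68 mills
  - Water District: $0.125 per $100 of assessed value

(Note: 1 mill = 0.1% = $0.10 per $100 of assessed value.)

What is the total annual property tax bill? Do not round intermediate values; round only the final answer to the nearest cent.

Assessed value = $1,380,224 × 0.86 = $1,186,992.64
Taxable value = $1,186,992.64 − $11,000 = $1,175,992.64
City of Wrenford: $1,175,992.64 × 0.00464 = $5,456.6058496
Cedarvale County: $1,175,992.64 × 0.00332 = $3,904.2955648
Glenbar CSD: $1,175,992.64 × 0.01889 = $22,214.5009696
Drummond Township: $1,175,992.64 × 0.00468 = $5,503.6455552
Water District: $1,175,992.64 × 0.00125 = $1,469.9908
Total = $38,549.0387392

$38,549.04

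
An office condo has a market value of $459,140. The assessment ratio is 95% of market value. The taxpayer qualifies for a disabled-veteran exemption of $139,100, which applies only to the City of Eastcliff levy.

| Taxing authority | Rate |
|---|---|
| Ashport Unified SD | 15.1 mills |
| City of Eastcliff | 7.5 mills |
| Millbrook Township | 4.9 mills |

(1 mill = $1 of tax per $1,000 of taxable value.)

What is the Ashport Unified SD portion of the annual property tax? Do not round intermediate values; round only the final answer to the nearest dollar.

$6,586

Assessed value = $459,140 × 0.95 = $436,183
Ashport Unified SD taxable value = $436,183 (exemption does not apply)
Ashport Unified SD levy = $436,183 × 0.0151 = $6,586.3633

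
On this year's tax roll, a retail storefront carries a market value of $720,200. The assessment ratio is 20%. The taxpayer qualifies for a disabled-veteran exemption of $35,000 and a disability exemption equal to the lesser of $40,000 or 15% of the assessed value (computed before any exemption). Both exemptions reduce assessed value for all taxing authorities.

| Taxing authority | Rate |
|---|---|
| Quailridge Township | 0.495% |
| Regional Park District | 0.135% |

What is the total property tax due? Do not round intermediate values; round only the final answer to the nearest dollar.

$551

Assessed value = $720,200 × 0.2 = $144,040
Disability exemption = min($40,000, 15% × $144,040) = min($40,000, $21,606) = $21,606 (percentage binds)
Taxable value = $144,040 − $35,000 − $21,606 = $87,434
Quailridge Township: $87,434 × 0.00495 = $432.7983
Regional Park District: $87,434 × 0.00135 = $118.0359
Total = $550.8342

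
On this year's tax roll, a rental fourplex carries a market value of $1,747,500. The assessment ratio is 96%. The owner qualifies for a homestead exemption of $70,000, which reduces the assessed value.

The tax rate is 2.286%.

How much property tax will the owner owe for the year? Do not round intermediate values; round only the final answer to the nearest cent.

Assessed value = $1,747,500 × 0.96 = $1,677,600
Taxable value = $1,677,600 − $70,000 = $1,607,600
Tax = $1,607,600 × 0.02286 = $36,749.736

$36,749.74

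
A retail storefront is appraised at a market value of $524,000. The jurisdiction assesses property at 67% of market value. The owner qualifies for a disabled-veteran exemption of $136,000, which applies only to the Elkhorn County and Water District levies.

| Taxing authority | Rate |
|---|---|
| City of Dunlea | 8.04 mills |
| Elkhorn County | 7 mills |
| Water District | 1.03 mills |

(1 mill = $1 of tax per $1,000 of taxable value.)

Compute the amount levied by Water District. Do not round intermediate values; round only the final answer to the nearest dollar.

$222

Assessed value = $524,000 × 0.67 = $351,080
Water District taxable value = $351,080 − $136,000 = $215,080
Water District levy = $215,080 × 0.00103 = $221.5324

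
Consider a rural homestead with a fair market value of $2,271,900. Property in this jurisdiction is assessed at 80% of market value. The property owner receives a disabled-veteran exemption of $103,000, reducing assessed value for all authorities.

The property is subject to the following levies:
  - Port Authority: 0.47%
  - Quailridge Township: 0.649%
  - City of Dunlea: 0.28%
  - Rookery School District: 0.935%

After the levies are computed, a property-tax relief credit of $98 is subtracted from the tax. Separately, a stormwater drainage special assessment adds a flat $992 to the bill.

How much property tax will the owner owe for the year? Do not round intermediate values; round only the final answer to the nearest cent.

Assessed value = $2,271,900 × 0.8 = $1,817,520
Taxable value = $1,817,520 − $103,000 = $1,714,520
Port Authority: $1,714,520 × 0.0047 = $8,058.244
Quailridge Township: $1,714,520 × 0.00649 = $11,127.2348
City of Dunlea: $1,714,520 × 0.0028 = $4,800.656
Rookery School District: $1,714,520 × 0.00935 = $16,030.762
Levies subtotal = $40,016.8968
After credit = $40,016.8968 − $98 = $39,918.8968
Total = $39,918.8968 + $992 = $40,910.8968

$40,910.90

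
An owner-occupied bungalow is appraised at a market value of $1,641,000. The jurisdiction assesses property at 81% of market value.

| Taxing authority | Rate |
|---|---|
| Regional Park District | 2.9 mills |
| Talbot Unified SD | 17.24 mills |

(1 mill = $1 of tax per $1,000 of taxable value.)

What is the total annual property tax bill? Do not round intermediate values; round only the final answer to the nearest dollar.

$26,770

Assessed value = $1,641,000 × 0.81 = $1,329,210
Regional Park District: $1,329,210 × 0.0029 = $3,854.709
Talbot Unified SD: $1,329,210 × 0.01724 = $22,915.5804
Total = $3,854.709 + $22,915.5804 = $26,770.2894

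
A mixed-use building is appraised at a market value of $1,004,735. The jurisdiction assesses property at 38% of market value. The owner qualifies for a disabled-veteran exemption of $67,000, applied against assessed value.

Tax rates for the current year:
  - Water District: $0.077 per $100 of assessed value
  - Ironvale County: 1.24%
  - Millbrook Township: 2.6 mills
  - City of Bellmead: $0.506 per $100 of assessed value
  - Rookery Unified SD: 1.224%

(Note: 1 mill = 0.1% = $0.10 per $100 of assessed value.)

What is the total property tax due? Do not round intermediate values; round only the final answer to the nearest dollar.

Assessed value = $1,004,735 × 0.38 = $381,799.3
Taxable value = $381,799.3 − $67,000 = $314,799.3
Water District: $314,799.3 × 0.00077 = $242.395461
Ironvale County: $314,799.3 × 0.0124 = $3,903.51132
Millbrook Township: $314,799.3 × 0.0026 = $818.47818
City of Bellmead: $314,799.3 × 0.00506 = $1,592.884458
Rookery Unified SD: $314,799.3 × 0.01224 = $3,853.143432
Total = $10,410.412851

$10,410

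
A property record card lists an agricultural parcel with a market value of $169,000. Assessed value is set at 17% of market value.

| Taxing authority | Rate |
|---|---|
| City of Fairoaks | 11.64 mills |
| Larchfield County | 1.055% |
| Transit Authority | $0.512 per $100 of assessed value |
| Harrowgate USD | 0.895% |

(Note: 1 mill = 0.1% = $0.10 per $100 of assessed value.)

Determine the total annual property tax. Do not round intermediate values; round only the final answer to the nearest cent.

Assessed value = $169,000 × 0.17 = $28,730
City of Fairoaks: $28,730 × 0.01164 = $334.4172
Larchfield County: $28,730 × 0.01055 = $303.1015
Transit Authority: $28,730 × 0.00512 = $147.0976
Harrowgate USD: $28,730 × 0.00895 = $257.1335
Total = $1,041.7498

$1,041.75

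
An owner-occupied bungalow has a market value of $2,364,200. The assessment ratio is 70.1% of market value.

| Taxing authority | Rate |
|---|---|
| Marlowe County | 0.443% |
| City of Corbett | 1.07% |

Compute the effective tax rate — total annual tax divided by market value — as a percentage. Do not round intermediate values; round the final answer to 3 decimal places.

1.061%

Assessed value = $2,364,200 × 0.701 = $1,657,304.2
Marlowe County: $1,657,304.2 × 0.00443 = $7,341.857606
City of Corbett: $1,657,304.2 × 0.0107 = $17,733.15494
Total tax = $25,075.012546
Effective rate = $25,075.012546 ÷ $2,364,200 = 1.061% of market value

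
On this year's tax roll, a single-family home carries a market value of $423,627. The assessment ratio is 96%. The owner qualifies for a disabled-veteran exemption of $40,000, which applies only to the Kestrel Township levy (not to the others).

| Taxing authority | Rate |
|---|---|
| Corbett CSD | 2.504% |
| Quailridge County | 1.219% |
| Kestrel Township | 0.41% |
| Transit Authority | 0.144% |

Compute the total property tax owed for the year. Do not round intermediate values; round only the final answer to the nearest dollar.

$17,230

Assessed value = $423,627 × 0.96 = $406,681.92
Corbett CSD: $406,681.92 × 0.02504 = $10,183.3152768
Quailridge County: $406,681.92 × 0.01219 = $4,957.4526048
Kestrel Township: ($406,681.92 − $40,000) × 0.0041 = $366,681.92 × 0.0041 = $1,503.395872
Transit Authority: $406,681.92 × 0.00144 = $585.6219648
Total = $17,229.7857184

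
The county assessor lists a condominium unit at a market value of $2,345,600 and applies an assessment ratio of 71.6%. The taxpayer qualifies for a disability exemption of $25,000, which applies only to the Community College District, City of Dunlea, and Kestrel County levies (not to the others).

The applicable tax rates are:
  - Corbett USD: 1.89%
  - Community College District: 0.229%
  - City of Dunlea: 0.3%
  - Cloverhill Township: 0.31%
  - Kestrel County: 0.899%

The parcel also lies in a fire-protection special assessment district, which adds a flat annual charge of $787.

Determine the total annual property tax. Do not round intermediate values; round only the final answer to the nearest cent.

$61,360.43

Assessed value = $2,345,600 × 0.716 = $1,679,449.6
Corbett USD: $1,679,449.6 × 0.0189 = $31,741.59744
Community College District: ($1,679,449.6 − $25,000) × 0.00229 = $1,654,449.6 × 0.00229 = $3,788.689584
City of Dunlea: ($1,679,449.6 − $25,000) × 0.003 = $1,654,449.6 × 0.003 = $4,963.3488
Cloverhill Township: $1,679,449.6 × 0.0031 = $5,206.29376
Kestrel County: ($1,679,449.6 − $25,000) × 0.00899 = $1,654,449.6 × 0.00899 = $14,873.501904
Levies subtotal = $60,573.431488
Total = $60,573.431488 + $787 = $61,360.431488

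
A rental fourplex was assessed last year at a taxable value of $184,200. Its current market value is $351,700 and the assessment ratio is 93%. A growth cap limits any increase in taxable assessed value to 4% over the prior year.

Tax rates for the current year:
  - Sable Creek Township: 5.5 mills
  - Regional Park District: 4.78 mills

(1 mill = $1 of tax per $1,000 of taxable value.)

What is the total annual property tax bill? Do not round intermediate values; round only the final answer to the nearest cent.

$1,969.32

Uncapped assessed value = $351,700 × 0.93 = $327,081
Cap limit = $184,200 × 1.04 = $191,568
Taxable assessed value = min($327,081, $191,568) = $191,568 (cap binds)
Sable Creek Township: $191,568 × 0.0055 = $1,053.624
Regional Park District: $191,568 × 0.00478 = $915.69504
Total = $1,969.31904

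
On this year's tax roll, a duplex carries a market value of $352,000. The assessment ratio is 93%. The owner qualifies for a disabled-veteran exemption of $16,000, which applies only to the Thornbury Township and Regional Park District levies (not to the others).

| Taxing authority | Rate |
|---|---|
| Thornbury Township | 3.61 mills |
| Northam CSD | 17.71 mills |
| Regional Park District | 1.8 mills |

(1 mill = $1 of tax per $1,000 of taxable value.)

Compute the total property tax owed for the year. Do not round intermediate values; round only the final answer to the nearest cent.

Assessed value = $352,000 × 0.93 = $327,360
Thornbury Township: ($327,360 − $16,000) × 0.00361 = $311,360 × 0.00361 = $1,124.0096
Northam CSD: $327,360 × 0.01771 = $5,797.5456
Regional Park District: ($327,360 − $16,000) × 0.0018 = $311,360 × 0.0018 = $560.448
Total = $7,482.0032

$7,482.00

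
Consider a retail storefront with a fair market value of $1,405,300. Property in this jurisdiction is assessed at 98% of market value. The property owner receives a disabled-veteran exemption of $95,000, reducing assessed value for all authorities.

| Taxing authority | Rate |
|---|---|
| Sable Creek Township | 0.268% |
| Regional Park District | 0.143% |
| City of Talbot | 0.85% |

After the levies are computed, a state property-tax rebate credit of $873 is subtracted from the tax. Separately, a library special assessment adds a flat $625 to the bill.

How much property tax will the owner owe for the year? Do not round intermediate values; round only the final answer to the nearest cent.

Assessed value = $1,405,300 × 0.98 = $1,377,194
Taxable value = $1,377,194 − $95,000 = $1,282,194
Sable Creek Township: $1,282,194 × 0.00268 = $3,436.27992
Regional Park District: $1,282,194 × 0.00143 = $1,833.53742
City of Talbot: $1,282,194 × 0.0085 = $10,898.649
Levies subtotal = $16,168.46634
After credit = $16,168.46634 − $873 = $15,295.46634
Total = $15,295.46634 + $625 = $15,920.46634

$15,920.47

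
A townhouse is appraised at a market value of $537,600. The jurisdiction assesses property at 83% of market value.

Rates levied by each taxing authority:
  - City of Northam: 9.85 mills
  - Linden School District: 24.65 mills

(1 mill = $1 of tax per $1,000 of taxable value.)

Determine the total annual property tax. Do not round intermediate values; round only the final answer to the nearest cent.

Assessed value = $537,600 × 0.83 = $446,208
City of Northam: $446,208 × 0.00985 = $4,395.1488
Linden School District: $446,208 × 0.02465 = $10,999.0272
Total = $4,395.1488 + $10,999.0272 = $15,394.176

$15,394.18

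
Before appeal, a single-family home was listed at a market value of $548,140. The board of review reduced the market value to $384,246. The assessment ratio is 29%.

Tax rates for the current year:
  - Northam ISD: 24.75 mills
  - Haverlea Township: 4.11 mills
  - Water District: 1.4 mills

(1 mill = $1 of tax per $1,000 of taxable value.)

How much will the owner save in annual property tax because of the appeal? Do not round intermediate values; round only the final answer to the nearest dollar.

Old assessed value = $548,140 × 0.29 = $158,960.6
New assessed value = $384,246 × 0.29 = $111,431.34
Combined rate = 0.02475 + 0.00411 + 0.0014 = 0.03026
Old tax = $158,960.6 × 0.03026 = $4,810.147756
New tax = $111,431.34 × 0.03026 = $3,371.9123484
Reduction = $4,810.147756 − $3,371.9123484 = $1,438.2354076

$1,438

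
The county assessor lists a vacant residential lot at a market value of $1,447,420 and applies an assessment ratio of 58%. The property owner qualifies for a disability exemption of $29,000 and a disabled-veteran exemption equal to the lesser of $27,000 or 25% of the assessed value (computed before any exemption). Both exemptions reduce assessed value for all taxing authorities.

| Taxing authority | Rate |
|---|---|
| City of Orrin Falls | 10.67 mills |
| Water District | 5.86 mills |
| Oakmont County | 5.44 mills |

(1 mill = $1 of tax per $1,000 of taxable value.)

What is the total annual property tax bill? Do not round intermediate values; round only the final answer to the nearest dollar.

$17,214

Assessed value = $1,447,420 × 0.58 = $839,503.6
Disabled-veteran exemption = min($27,000, 25% × $839,503.6) = min($27,000, $209,875.9) = $27,000 (dollar cap binds)
Taxable value = $839,503.6 − $29,000 − $27,000 = $783,503.6
City of Orrin Falls: $783,503.6 × 0.01067 = $8,359.983412
Water District: $783,503.6 × 0.00586 = $4,591.331096
Oakmont County: $783,503.6 × 0.00544 = $4,262.259584
Total = $17,213.574092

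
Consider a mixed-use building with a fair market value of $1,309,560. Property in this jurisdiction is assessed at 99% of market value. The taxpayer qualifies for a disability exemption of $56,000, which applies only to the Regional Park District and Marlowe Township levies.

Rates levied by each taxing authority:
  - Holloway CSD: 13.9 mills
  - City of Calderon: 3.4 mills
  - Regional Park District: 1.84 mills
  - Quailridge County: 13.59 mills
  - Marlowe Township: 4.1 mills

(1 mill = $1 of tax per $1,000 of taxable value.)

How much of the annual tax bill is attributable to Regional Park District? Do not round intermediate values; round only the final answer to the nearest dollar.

$2,282

Assessed value = $1,309,560 × 0.99 = $1,296,464.4
Regional Park District taxable value = $1,296,464.4 − $56,000 = $1,240,464.4
Regional Park District levy = $1,240,464.4 × 0.00184 = $2,282.454496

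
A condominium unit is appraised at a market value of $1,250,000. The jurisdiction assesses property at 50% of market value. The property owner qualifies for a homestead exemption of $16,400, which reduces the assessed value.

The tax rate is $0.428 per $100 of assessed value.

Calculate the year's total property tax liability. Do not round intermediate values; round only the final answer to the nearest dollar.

Assessed value = $1,250,000 × 0.5 = $625,000
Taxable value = $625,000 − $16,400 = $608,600
Tax = $608,600 × 0.00428 = $2,604.808

$2,605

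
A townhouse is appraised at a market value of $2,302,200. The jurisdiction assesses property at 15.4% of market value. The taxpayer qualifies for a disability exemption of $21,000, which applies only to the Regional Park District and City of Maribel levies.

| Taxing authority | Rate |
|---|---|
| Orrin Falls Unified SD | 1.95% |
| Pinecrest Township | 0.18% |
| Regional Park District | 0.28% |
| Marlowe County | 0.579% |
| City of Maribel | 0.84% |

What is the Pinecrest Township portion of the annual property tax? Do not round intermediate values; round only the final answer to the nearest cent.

$638.17

Assessed value = $2,302,200 × 0.154 = $354,538.8
Pinecrest Township taxable value = $354,538.8 (exemption does not apply)
Pinecrest Township levy = $354,538.8 × 0.0018 = $638.16984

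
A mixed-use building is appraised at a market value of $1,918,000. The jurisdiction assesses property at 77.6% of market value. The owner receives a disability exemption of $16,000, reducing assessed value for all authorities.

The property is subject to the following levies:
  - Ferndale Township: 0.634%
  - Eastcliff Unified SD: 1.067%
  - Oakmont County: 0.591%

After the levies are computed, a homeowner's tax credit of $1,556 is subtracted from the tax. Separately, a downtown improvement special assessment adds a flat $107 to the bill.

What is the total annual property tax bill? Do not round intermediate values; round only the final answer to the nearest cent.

$32,297.67

Assessed value = $1,918,000 × 0.776 = $1,488,368
Taxable value = $1,488,368 − $16,000 = $1,472,368
Ferndale Township: $1,472,368 × 0.00634 = $9,334.81312
Eastcliff Unified SD: $1,472,368 × 0.01067 = $15,710.16656
Oakmont County: $1,472,368 × 0.00591 = $8,701.69488
Levies subtotal = $33,746.67456
After credit = $33,746.67456 − $1,556 = $32,190.67456
Total = $32,190.67456 + $107 = $32,297.67456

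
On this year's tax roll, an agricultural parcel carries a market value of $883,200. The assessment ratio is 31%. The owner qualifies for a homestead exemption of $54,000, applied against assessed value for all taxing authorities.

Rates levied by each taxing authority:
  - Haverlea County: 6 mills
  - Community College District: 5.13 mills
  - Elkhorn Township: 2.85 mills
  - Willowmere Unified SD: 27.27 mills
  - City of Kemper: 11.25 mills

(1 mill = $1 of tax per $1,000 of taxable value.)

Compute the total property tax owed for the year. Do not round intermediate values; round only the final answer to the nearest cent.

$11,539.08

Assessed value = $883,200 × 0.31 = $273,792
Taxable value = $273,792 − $54,000 = $219,792
Haverlea County: $219,792 × 0.006 = $1,318.752
Community College District: $219,792 × 0.00513 = $1,127.53296
Elkhorn Township: $219,792 × 0.00285 = $626.4072
Willowmere Unified SD: $219,792 × 0.02727 = $5,993.72784
City of Kemper: $219,792 × 0.01125 = $2,472.66
Total = $1,318.752 + $1,127.53296 + $626.4072 + $5,993.72784 + $2,472.66 = $11,539.08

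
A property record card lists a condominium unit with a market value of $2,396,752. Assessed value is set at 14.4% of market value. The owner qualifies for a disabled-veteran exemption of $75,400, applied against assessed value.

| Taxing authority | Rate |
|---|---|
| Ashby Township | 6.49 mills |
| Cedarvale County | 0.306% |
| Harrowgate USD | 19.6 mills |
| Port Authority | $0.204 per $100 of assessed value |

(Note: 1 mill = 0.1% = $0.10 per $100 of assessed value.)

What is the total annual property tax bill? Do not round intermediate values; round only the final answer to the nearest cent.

$8,412.95

Assessed value = $2,396,752 × 0.144 = $345,132.288
Taxable value = $345,132.288 − $75,400 = $269,732.288
Ashby Township: $269,732.288 × 0.00649 = $1,750.56254912
Cedarvale County: $269,732.288 × 0.00306 = $825.38080128
Harrowgate USD: $269,732.288 × 0.0196 = $5,286.7528448
Port Authority: $269,732.288 × 0.00204 = $550.25386752
Total = $8,412.95006272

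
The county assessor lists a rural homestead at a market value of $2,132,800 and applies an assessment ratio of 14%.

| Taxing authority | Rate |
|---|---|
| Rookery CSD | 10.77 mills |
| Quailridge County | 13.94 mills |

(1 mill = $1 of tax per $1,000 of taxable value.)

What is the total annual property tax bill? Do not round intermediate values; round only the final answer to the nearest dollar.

$7,378

Assessed value = $2,132,800 × 0.14 = $298,592
Rookery CSD: $298,592 × 0.01077 = $3,215.83584
Quailridge County: $298,592 × 0.01394 = $4,162.37248
Total = $3,215.83584 + $4,162.37248 = $7,378.20832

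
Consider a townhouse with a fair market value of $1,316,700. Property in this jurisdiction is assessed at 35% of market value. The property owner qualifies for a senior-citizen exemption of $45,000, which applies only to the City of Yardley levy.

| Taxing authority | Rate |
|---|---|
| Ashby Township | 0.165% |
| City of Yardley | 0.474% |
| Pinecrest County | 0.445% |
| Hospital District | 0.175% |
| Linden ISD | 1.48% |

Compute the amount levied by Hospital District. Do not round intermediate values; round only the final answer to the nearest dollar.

$806

Assessed value = $1,316,700 × 0.35 = $460,845
Hospital District taxable value = $460,845 (exemption does not apply)
Hospital District levy = $460,845 × 0.00175 = $806.47875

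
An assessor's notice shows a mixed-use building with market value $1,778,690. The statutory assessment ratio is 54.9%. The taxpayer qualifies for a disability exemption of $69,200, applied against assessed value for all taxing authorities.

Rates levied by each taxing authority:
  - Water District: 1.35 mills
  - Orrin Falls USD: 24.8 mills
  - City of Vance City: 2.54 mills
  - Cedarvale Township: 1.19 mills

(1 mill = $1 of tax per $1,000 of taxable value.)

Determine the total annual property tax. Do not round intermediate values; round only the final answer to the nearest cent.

$27,110.15

Assessed value = $1,778,690 × 0.549 = $976,500.81
Taxable value = $976,500.81 − $69,200 = $907,300.81
Water District: $907,300.81 × 0.00135 = $1,224.8560935
Orrin Falls USD: $907,300.81 × 0.0248 = $22,501.060088
City of Vance City: $907,300.81 × 0.00254 = $2,304.5440574
Cedarvale Township: $907,300.81 × 0.00119 = $1,079.6879639
Total = $1,224.8560935 + $22,501.060088 + $2,304.5440574 + $1,079.6879639 = $27,110.1482028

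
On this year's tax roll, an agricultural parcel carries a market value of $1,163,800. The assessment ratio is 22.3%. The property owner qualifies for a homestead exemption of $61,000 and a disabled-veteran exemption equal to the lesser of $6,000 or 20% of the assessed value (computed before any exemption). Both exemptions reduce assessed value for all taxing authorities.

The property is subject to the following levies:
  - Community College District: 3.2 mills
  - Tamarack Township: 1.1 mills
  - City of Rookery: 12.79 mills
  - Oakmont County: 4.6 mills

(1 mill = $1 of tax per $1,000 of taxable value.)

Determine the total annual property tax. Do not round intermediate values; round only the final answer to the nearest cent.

$4,175.92

Assessed value = $1,163,800 × 0.223 = $259,527.4
Disabled-veteran exemption = min($6,000, 20% × $259,527.4) = min($6,000, $51,905.48) = $6,000 (dollar cap binds)
Taxable value = $259,527.4 − $61,000 − $6,000 = $192,527.4
Community College District: $192,527.4 × 0.0032 = $616.08768
Tamarack Township: $192,527.4 × 0.0011 = $211.78014
City of Rookery: $192,527.4 × 0.01279 = $2,462.425446
Oakmont County: $192,527.4 × 0.0046 = $885.62604
Total = $4,175.919306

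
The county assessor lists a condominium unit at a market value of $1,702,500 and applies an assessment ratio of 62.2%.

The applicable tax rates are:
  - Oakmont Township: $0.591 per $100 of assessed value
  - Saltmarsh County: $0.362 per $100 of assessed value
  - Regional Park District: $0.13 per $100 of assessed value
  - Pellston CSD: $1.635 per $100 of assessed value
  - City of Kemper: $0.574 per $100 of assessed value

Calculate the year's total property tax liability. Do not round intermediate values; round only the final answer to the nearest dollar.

Assessed value = $1,702,500 × 0.622 = $1,058,955
Oakmont Township: $1,058,955 × 0.00591 = $6,258.42405
Saltmarsh County: $1,058,955 × 0.00362 = $3,833.4171
Regional Park District: $1,058,955 × 0.0013 = $1,376.6415
Pellston CSD: $1,058,955 × 0.01635 = $17,313.91425
City of Kemper: $1,058,955 × 0.00574 = $6,078.4017
Total = $6,258.42405 + $3,833.4171 + $1,376.6415 + $17,313.91425 + $6,078.4017 = $34,860.7986

$34,861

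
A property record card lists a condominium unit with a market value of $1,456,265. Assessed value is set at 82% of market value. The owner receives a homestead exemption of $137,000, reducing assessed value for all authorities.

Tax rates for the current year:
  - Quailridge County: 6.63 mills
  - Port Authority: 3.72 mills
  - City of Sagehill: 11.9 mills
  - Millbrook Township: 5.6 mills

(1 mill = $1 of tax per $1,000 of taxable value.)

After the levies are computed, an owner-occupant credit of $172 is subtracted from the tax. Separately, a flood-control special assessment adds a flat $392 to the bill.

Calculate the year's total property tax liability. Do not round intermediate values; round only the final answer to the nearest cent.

$29,661.27

Assessed value = $1,456,265 × 0.82 = $1,194,137.3
Taxable value = $1,194,137.3 − $137,000 = $1,057,137.3
Quailridge County: $1,057,137.3 × 0.00663 = $7,008.820299
Port Authority: $1,057,137.3 × 0.00372 = $3,932.550756
City of Sagehill: $1,057,137.3 × 0.0119 = $12,579.93387
Millbrook Township: $1,057,137.3 × 0.0056 = $5,919.96888
Levies subtotal = $29,441.273805
After credit = $29,441.273805 − $172 = $29,269.273805
Total = $29,269.273805 + $392 = $29,661.273805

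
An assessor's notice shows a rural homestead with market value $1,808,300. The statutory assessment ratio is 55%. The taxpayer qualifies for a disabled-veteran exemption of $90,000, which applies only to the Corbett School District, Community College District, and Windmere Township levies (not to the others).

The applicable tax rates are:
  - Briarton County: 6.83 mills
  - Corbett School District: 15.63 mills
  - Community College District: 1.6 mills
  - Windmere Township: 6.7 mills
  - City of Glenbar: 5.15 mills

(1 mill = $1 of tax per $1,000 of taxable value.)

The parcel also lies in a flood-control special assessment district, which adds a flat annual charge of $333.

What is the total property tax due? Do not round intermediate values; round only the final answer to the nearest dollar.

Assessed value = $1,808,300 × 0.55 = $994,565
Briarton County: $994,565 × 0.00683 = $6,792.87895
Corbett School District: ($994,565 − $90,000) × 0.01563 = $904,565 × 0.01563 = $14,138.35095
Community College District: ($994,565 − $90,000) × 0.0016 = $904,565 × 0.0016 = $1,447.304
Windmere Township: ($994,565 − $90,000) × 0.0067 = $904,565 × 0.0067 = $6,060.5855
City of Glenbar: $994,565 × 0.00515 = $5,122.00975
Levies subtotal = $33,561.12915
Total = $33,561.12915 + $333 = $33,894.12915

$33,894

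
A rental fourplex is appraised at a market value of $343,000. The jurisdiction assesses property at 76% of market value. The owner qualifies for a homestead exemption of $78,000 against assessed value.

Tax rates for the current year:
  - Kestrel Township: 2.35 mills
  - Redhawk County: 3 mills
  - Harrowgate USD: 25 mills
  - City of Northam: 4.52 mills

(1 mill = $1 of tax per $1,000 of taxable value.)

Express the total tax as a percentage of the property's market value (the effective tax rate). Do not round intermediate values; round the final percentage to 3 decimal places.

Assessed value = $343,000 × 0.76 = $260,680
Taxable value = $260,680 − $78,000 = $182,680
Kestrel Township: $182,680 × 0.00235 = $429.298
Redhawk County: $182,680 × 0.003 = $548.04
Harrowgate USD: $182,680 × 0.025 = $4,567
City of Northam: $182,680 × 0.00452 = $825.7136
Total tax = $6,370.0516
Effective rate = $6,370.0516 ÷ $343,000 = 1.857% of market value

1.857%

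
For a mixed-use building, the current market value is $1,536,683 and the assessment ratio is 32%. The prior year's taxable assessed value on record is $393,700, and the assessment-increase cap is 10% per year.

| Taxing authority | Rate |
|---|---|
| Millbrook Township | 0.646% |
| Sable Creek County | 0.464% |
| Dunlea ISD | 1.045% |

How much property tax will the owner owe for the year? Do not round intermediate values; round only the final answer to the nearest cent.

$9,332.66

Uncapped assessed value = $1,536,683 × 0.32 = $491,738.56
Cap limit = $393,700 × 1.1 = $433,070
Taxable assessed value = min($491,738.56, $433,070) = $433,070 (cap binds)
Millbrook Township: $433,070 × 0.00646 = $2,797.6322
Sable Creek County: $433,070 × 0.00464 = $2,009.4448
Dunlea ISD: $433,070 × 0.01045 = $4,525.5815
Total = $9,332.6585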